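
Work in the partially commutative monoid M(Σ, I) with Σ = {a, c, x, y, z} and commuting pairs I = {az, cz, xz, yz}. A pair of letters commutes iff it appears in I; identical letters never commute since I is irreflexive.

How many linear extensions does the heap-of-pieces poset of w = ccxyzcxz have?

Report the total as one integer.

28

#0=c has no predecessor
#1=c depends on [0:c]
#2=x depends on [1:c]
#3=y depends on [2:x]
#4=z has no predecessor
#5=c depends on [3:y]
#6=x depends on [5:c]
#7=z depends on [4:z]
sources: [0:c, 4:z]
N(rest) = Σ N(rest − s) over sources s of rest; N(one piece) = 1:
  size 1 → [6]=1  [7]=1
  size 2 → [4,7]=1  [5,6]=1  [6,7]=2
  size 3 → [3,5,6]=1  [4,6,7]=3  [5,6,7]=3
  size 4 → [2,3,5,6]=1  [3,5,6,7]=4  [4,5,6,7]=6
  size 5 → [1,2,3,5,6]=1  [2,3,5,6,7]=5  [3,4,5,6,7]=10
  size 6 → [0,1,2,3,5,6]=1  [1,2,3,5,6,7]=6  [2,3,4,5,6,7]=15
  first=0(c) contributes 21
  first=4(z) contributes 7
|[w]| = 28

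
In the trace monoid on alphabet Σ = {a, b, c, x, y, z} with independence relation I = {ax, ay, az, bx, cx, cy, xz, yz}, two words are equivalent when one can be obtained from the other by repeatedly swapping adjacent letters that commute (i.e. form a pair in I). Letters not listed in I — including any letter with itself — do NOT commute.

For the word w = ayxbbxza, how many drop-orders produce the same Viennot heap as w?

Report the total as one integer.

72

piece 0:a — minimal
piece 1:y — minimal
piece 2:x rests on {1:y}
piece 3:b rests on {0:a, 1:y}
piece 4:b rests on {3:b}
piece 5:x rests on {2:x}
piece 6:z rests on {4:b}
piece 7:a rests on {4:b}
minimal pieces: {0:a, 1:y}
ways to finish when only these pieces remain (= sum over removing one remaining piece with nothing left below it):
  1 left: {5}→1  {6}→1  {7}→1
  2 left: {2,5}→1  {5,6}→2  {5,7}→2  {6,7}→2
  3 left: {2,5,6}→3  {2,5,7}→3  {4,6,7}→2  {5,6,7}→6
  4 left: {2,5,6,7}→12  {3,4,6,7}→2  {4,5,6,7}→8
  5 left: {0,3,4,6,7}→2  {2,4,5,6,7}→20  {3,4,5,6,7}→10
  6 left: {0,3,4,5,6,7}→12  {2,3,4,5,6,7}→30
  placing 0:a first → 30 extensions
  placing 1:y first → 42 extensions
total linear extensions = 72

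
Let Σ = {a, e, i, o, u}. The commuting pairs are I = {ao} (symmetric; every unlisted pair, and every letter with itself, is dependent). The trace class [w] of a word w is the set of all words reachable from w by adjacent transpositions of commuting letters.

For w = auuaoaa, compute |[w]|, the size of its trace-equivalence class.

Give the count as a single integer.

4

drop 0:a onto floor
drop 1:u onto {0:a}
drop 2:u onto {1:u}
drop 3:a onto {2:u}
drop 4:o onto {2:u}
drop 5:a onto {3:a}
drop 6:a onto {5:a}
ground layer = {0:a}
drop-orders for the pieces not yet dropped (sum over which currently-grounded one goes next):
  1 to go: {4} 1  {6} 1
  2 to go: {4,6} 2  {5,6} 1
  3 to go: {3,5,6} 1  {4,5,6} 3
  4 to go: {3,4,5,6} 4
  5 to go: {2,3,4,5,6} 4
  if 0:a drops first: 4 orders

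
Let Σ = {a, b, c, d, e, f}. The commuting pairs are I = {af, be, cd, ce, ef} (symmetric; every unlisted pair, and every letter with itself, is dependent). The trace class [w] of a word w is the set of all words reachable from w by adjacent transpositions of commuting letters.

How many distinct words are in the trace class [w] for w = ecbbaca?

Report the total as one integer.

4

drop 0:e onto floor
drop 1:c onto floor
drop 2:b onto {1:c}
drop 3:b onto {2:b}
drop 4:a onto {0:e, 3:b}
drop 5:c onto {4:a}
drop 6:a onto {5:c}
ground layer = {0:e, 1:c}
drop-orders for the pieces not yet dropped (sum over which currently-grounded one goes next):
  1 to go: {6} 1
  2 to go: {5,6} 1
  3 to go: {4,5,6} 1
  4 to go: {0,4,5,6} 1  {3,4,5,6} 1
  5 to go: {0,3,4,5,6} 2  {2,3,4,5,6} 1
  if 0:e drops first: 1 orders
  if 1:c drops first: 3 orders
heap linearizations: 4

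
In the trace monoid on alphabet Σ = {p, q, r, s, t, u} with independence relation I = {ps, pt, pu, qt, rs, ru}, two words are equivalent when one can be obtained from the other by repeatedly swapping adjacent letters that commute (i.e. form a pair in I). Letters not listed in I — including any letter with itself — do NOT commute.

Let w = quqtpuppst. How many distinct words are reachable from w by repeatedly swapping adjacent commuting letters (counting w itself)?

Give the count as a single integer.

piece 0:q — minimal
piece 1:u rests on {0:q}
piece 2:q rests on {1:u}
piece 3:t rests on {1:u}
piece 4:p rests on {2:q}
piece 5:u rests on {2:q, 3:t}
piece 6:p rests on {4:p}
piece 7:p rests on {6:p}
piece 8:s rests on {5:u}
piece 9:t rests on {8:s}
minimal pieces: {0:q}
ways to finish when only these pieces remain (= sum over removing one remaining piece with nothing left below it):
  1 left: {7}→1  {9}→1
  2 left: {6,7}→1  {7,9}→2  {8,9}→1
  3 left: {4,6,7}→1  {5,8,9}→1  {6,7,9}→3  {7,8,9}→3
  4 left: {3,5,8,9}→1  {4,6,7,9}→4  {5,7,8,9}→4  {6,7,8,9}→6
  5 left: {3,5,7,8,9}→5  {4,6,7,8,9}→10  {5,6,7,8,9}→10
  6 left: {3,5,6,7,8,9}→15  {4,5,6,7,8,9}→20
  7 left: {2,4,5,6,7,8,9}→20  {3,4,5,6,7,8,9}→35
  8 left: {2,3,4,5,6,7,8,9}→55
  placing 0:q first → 55 extensions

55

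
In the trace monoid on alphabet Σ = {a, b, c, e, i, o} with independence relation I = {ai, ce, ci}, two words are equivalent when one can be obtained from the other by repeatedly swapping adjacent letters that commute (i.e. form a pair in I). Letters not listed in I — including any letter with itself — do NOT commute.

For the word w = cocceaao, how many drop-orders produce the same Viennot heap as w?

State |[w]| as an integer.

3

#0=c has no predecessor
#1=o depends on [0:c]
#2=c depends on [1:o]
#3=c depends on [2:c]
#4=e depends on [1:o]
#5=a depends on [3:c, 4:e]
#6=a depends on [5:a]
#7=o depends on [6:a]
sources: [0:c]
N(rest) = Σ N(rest − s) over sources s of rest; N(one piece) = 1:
  size 1 → [7]=1
  size 2 → [6,7]=1
  size 3 → [5,6,7]=1
  size 4 → [3,5,6,7]=1  [4,5,6,7]=1
  size 5 → [2,3,5,6,7]=1  [3,4,5,6,7]=2
  size 6 → [2,3,4,5,6,7]=3
  first=0(c) contributes 3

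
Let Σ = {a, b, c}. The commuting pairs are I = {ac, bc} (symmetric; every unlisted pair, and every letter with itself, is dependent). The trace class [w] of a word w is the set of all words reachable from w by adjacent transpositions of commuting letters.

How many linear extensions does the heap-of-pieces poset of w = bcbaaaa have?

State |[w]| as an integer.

7

drop 0:b onto floor
drop 1:c onto floor
drop 2:b onto {0:b}
drop 3:a onto {2:b}
drop 4:a onto {3:a}
drop 5:a onto {4:a}
drop 6:a onto {5:a}
ground layer = {0:b, 1:c}
drop-orders for the pieces not yet dropped (sum over which currently-grounded one goes next):
  1 to go: {1} 1  {6} 1
  2 to go: {1,6} 2  {5,6} 1
  3 to go: {1,5,6} 3  {4,5,6} 1
  4 to go: {1,4,5,6} 4  {3,4,5,6} 1
  5 to go: {1,3,4,5,6} 5  {2,3,4,5,6} 1
  if 0:b drops first: 6 orders
  if 1:c drops first: 1 orders
heap linearizations: 7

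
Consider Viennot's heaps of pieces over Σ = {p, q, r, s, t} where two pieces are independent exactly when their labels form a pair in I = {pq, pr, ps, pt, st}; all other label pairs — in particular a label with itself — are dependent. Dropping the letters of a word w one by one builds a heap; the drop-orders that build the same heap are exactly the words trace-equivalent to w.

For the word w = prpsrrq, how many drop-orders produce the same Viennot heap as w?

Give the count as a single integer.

drop 0:p onto floor
drop 1:r onto floor
drop 2:p onto {0:p}
drop 3:s onto {1:r}
drop 4:r onto {3:s}
drop 5:r onto {4:r}
drop 6:q onto {5:r}
ground layer = {0:p, 1:r}
drop-orders for the pieces not yet dropped (sum over which currently-grounded one goes next):
  1 to go: {2} 1  {6} 1
  2 to go: {0,2} 1  {2,6} 2  {5,6} 1
  3 to go: {0,2,6} 3  {2,5,6} 3  {4,5,6} 1
  4 to go: {0,2,5,6} 6  {2,4,5,6} 4  {3,4,5,6} 1
  5 to go: {0,2,4,5,6} 10  {1,3,4,5,6} 1  {2,3,4,5,6} 5
  if 0:p drops first: 6 orders
  if 1:r drops first: 15 orders
heap linearizations: 21

21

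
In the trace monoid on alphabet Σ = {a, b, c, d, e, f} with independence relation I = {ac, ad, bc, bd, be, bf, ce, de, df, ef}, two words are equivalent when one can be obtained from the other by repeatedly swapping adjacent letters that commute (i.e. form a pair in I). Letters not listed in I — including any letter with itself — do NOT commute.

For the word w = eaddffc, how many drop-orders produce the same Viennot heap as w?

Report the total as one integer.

15

piece 0:e — minimal
piece 1:a rests on {0:e}
piece 2:d — minimal
piece 3:d rests on {2:d}
piece 4:f rests on {1:a}
piece 5:f rests on {4:f}
piece 6:c rests on {3:d, 5:f}
minimal pieces: {0:e, 2:d}
ways to finish when only these pieces remain (= sum over removing one remaining piece with nothing left below it):
  1 left: {6}→1
  2 left: {3,6}→1  {5,6}→1
  3 left: {2,3,6}→1  {3,5,6}→2  {4,5,6}→1
  4 left: {1,4,5,6}→1  {2,3,5,6}→3  {3,4,5,6}→3
  5 left: {0,1,4,5,6}→1  {1,3,4,5,6}→4  {2,3,4,5,6}→6
  placing 0:e first → 10 extensions
  placing 2:d first → 5 extensions
total linear extensions = 15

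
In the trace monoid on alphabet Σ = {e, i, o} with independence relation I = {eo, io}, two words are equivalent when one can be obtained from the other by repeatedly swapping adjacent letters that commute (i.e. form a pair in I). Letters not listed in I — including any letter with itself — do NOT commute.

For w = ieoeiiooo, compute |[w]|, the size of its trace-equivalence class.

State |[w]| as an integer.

0(i) covers ∅
1(e) covers 0:i
2(o) covers ∅
3(e) covers 1:e
4(i) covers 3:e
5(i) covers 4:i
6(o) covers 2:o
7(o) covers 6:o
8(o) covers 7:o
floor of heap: 0:i, 2:o
completions by unplaced set U, small U first (add the entries for U minus each lowest piece of U):
  |U|=1: {5}:1  {8}:1
  |U|=2: {4,5}:1  {5,8}:2  {7,8}:1
  |U|=3: {3,4,5}:1  {4,5,8}:3  {5,7,8}:3  {6,7,8}:1
  |U|=4: {1,3,4,5}:1  {2,6,7,8}:1  {3,4,5,8}:4  {4,5,7,8}:6  {5,6,7,8}:4
  |U|=5: {0,1,3,4,5}:1  {1,3,4,5,8}:5  {2,5,6,7,8}:5  {3,4,5,7,8}:10  {4,5,6,7,8}:10
  |U|=6: {0,1,3,4,5,8}:6  {1,3,4,5,7,8}:15  {2,4,5,6,7,8}:15  {3,4,5,6,7,8}:20
  |U|=7: {0,1,3,4,5,7,8}:21  {1,3,4,5,6,7,8}:35  {2,3,4,5,6,7,8}:35
  start at 0(i): 70
  start at 2(o): 56
sum over floor = 126

126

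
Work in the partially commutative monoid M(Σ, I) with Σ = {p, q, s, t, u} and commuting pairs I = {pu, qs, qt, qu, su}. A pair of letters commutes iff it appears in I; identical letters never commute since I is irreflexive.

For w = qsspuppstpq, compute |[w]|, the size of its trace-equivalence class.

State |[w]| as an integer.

24

0(q) covers ∅
1(s) covers ∅
2(s) covers 1:s
3(p) covers 0:q, 2:s
4(u) covers ∅
5(p) covers 3:p
6(p) covers 5:p
7(s) covers 6:p
8(t) covers 4:u, 7:s
9(p) covers 8:t
10(q) covers 9:p
floor of heap: 0:q, 1:s, 4:u
completions by unplaced set U, small U first (add the entries for U minus each lowest piece of U):
  |U|=1: {10}:1
  |U|=2: {9,10}:1
  |U|=3: {8,9,10}:1
  |U|=4: {4,8,9,10}:1  {7,8,9,10}:1
  |U|=5: {4,7,8,9,10}:2  {6,7,8,9,10}:1
  |U|=6: {4,6,7,8,9,10}:3  {5,6,7,8,9,10}:1
  |U|=7: {3,5,6,7,8,9,10}:1  {4,5,6,7,8,9,10}:4
  |U|=8: {0,3,5,6,7,8,9,10}:1  {2,3,5,6,7,8,9,10}:1  {3,4,5,6,7,8,9,10}:5
  |U|=9: {0,2,3,5,6,7,8,9,10}:2  {0,3,4,5,6,7,8,9,10}:6  {1,2,3,5,6,7,8,9,10}:1  {2,3,4,5,6,7,8,9,10}:6
  start at 0(q): 7
  start at 1(s): 14
  start at 4(u): 3
sum over floor = 24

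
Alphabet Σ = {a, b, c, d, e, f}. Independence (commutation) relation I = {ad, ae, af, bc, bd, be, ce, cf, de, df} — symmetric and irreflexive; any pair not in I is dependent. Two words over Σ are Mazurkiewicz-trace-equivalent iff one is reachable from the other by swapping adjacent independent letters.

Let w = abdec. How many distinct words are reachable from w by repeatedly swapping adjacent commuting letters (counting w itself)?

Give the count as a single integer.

25

drop 0:a onto floor
drop 1:b onto {0:a}
drop 2:d onto floor
drop 3:e onto floor
drop 4:c onto {0:a, 2:d}
ground layer = {0:a, 2:d, 3:e}
drop-orders for the pieces not yet dropped (sum over which currently-grounded one goes next):
  1 to go: {1} 1  {3} 1  {4} 1
  2 to go: {1,3} 2  {1,4} 2  {2,4} 1  {3,4} 2
  3 to go: {0,1,4} 2  {1,2,4} 3  {1,3,4} 6  {2,3,4} 3
  if 0:a drops first: 12 orders
  if 2:d drops first: 8 orders
  if 3:e drops first: 5 orders
heap linearizations: 25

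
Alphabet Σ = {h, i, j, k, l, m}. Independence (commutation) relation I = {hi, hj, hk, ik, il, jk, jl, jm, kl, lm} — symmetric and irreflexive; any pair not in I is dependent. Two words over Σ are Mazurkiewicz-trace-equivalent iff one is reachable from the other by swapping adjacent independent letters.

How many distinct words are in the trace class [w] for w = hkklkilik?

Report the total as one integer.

drop 0:h onto floor
drop 1:k onto floor
drop 2:k onto {1:k}
drop 3:l onto {0:h}
drop 4:k onto {2:k}
drop 5:i onto floor
drop 6:l onto {3:l}
drop 7:i onto {5:i}
drop 8:k onto {4:k}
ground layer = {0:h, 1:k, 5:i}
drop-orders for the pieces not yet dropped (sum over which currently-grounded one goes next):
  1 to go: {6} 1  {7} 1  {8} 1
  2 to go: {3,6} 1  {4,8} 1  {5,7} 1  {6,7} 2  {6,8} 2  {7,8} 2
  3 to go: {0,3,6} 1  {2,4,8} 1  {3,6,7} 3  {3,6,8} 3  {4,6,8} 3  {4,7,8} 3  {5,6,7} 3  {5,7,8} 3  {6,7,8} 6
  4 to go: {0,3,6,7} 4  {0,3,6,8} 4  {1,2,4,8} 1  {2,4,6,8} 4  {2,4,7,8} 4  {3,4,6,8} 6  {3,5,6,7} 6  {3,6,7,8} 12  {4,5,7,8} 6  {4,6,7,8} 12  {5,6,7,8} 12
  5 to go: {0,3,4,6,8} 10  {0,3,5,6,7} 10  {0,3,6,7,8} 20  {1,2,4,6,8} 5  {1,2,4,7,8} 5  {2,3,4,6,8} 10  {2,4,5,7,8} 10  {2,4,6,7,8} 20  {3,4,6,7,8} 30  {3,5,6,7,8} 30  {4,5,6,7,8} 30
  6 to go: {0,2,3,4,6,8} 20  {0,3,4,6,7,8} 60  {0,3,5,6,7,8} 60  {1,2,3,4,6,8} 15  {1,2,4,5,7,8} 15  {1,2,4,6,7,8} 30  {2,3,4,6,7,8} 60  {2,4,5,6,7,8} 60  {3,4,5,6,7,8} 90
  7 to go: {0,1,2,3,4,6,8} 35  {0,2,3,4,6,7,8} 140  {0,3,4,5,6,7,8} 210  {1,2,3,4,6,7,8} 105  {1,2,4,5,6,7,8} 105  {2,3,4,5,6,7,8} 210
  if 0:h drops first: 420 orders
  if 1:k drops first: 560 orders
  if 5:i drops first: 280 orders
heap linearizations: 1260

1260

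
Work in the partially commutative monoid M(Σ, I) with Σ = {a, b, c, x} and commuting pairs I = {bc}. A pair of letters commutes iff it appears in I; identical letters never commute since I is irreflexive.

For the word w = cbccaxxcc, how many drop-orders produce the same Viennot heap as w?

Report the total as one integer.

0(c) covers ∅
1(b) covers ∅
2(c) covers 0:c
3(c) covers 2:c
4(a) covers 1:b, 3:c
5(x) covers 4:a
6(x) covers 5:x
7(c) covers 6:x
8(c) covers 7:c
floor of heap: 0:c, 1:b
completions by unplaced set U, small U first (add the entries for U minus each lowest piece of U):
  |U|=1: {8}:1
  |U|=2: {7,8}:1
  |U|=3: {6,7,8}:1
  |U|=4: {5,6,7,8}:1
  |U|=5: {4,5,6,7,8}:1
  |U|=6: {1,4,5,6,7,8}:1  {3,4,5,6,7,8}:1
  |U|=7: {1,3,4,5,6,7,8}:2  {2,3,4,5,6,7,8}:1
  start at 0(c): 3
  start at 1(b): 1
sum over floor = 4

4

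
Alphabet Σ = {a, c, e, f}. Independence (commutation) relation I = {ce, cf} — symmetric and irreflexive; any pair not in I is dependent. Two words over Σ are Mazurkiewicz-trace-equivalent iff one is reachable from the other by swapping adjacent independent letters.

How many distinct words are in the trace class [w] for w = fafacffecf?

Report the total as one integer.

15

0(f) covers ∅
1(a) covers 0:f
2(f) covers 1:a
3(a) covers 2:f
4(c) covers 3:a
5(f) covers 3:a
6(f) covers 5:f
7(e) covers 6:f
8(c) covers 4:c
9(f) covers 7:e
floor of heap: 0:f
completions by unplaced set U, small U first (add the entries for U minus each lowest piece of U):
  |U|=1: {8}:1  {9}:1
  |U|=2: {4,8}:1  {7,9}:1  {8,9}:2
  |U|=3: {4,8,9}:3  {6,7,9}:1  {7,8,9}:3
  |U|=4: {4,7,8,9}:6  {5,6,7,9}:1  {6,7,8,9}:4
  |U|=5: {4,6,7,8,9}:10  {5,6,7,8,9}:5
  |U|=6: {4,5,6,7,8,9}:15
  |U|=7: {3,4,5,6,7,8,9}:15
  |U|=8: {2,3,4,5,6,7,8,9}:15
  start at 0(f): 15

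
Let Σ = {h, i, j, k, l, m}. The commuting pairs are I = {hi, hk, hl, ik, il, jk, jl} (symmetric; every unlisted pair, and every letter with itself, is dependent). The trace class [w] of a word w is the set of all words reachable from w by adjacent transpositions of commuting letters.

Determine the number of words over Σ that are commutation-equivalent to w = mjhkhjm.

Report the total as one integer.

5

drop 0:m onto floor
drop 1:j onto {0:m}
drop 2:h onto {1:j}
drop 3:k onto {0:m}
drop 4:h onto {2:h}
drop 5:j onto {4:h}
drop 6:m onto {3:k, 5:j}
ground layer = {0:m}
drop-orders for the pieces not yet dropped (sum over which currently-grounded one goes next):
  1 to go: {6} 1
  2 to go: {3,6} 1  {5,6} 1
  3 to go: {3,5,6} 2  {4,5,6} 1
  4 to go: {2,4,5,6} 1  {3,4,5,6} 3
  5 to go: {1,2,4,5,6} 1  {2,3,4,5,6} 4
  if 0:m drops first: 5 orders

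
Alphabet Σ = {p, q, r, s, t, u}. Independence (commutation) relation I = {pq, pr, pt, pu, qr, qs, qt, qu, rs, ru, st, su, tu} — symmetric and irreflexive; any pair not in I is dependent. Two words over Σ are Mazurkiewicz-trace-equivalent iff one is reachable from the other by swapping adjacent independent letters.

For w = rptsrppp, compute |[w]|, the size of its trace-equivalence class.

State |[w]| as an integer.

0(r) covers ∅
1(p) covers ∅
2(t) covers 0:r
3(s) covers 1:p
4(r) covers 2:t
5(p) covers 3:s
6(p) covers 5:p
7(p) covers 6:p
floor of heap: 0:r, 1:p
completions by unplaced set U, small U first (add the entries for U minus each lowest piece of U):
  |U|=1: {4}:1  {7}:1
  |U|=2: {2,4}:1  {4,7}:2  {6,7}:1
  |U|=3: {0,2,4}:1  {2,4,7}:3  {4,6,7}:3  {5,6,7}:1
  |U|=4: {0,2,4,7}:4  {2,4,6,7}:6  {3,5,6,7}:1  {4,5,6,7}:4
  |U|=5: {0,2,4,6,7}:10  {1,3,5,6,7}:1  {2,4,5,6,7}:10  {3,4,5,6,7}:5
  |U|=6: {0,2,4,5,6,7}:20  {1,3,4,5,6,7}:6  {2,3,4,5,6,7}:15
  start at 0(r): 21
  start at 1(p): 35
sum over floor = 56

56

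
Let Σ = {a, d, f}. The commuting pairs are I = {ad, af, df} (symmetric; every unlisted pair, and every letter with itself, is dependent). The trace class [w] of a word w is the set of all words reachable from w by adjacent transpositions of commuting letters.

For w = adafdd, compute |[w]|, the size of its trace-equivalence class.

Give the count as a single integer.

#0=a has no predecessor
#1=d has no predecessor
#2=a depends on [0:a]
#3=f has no predecessor
#4=d depends on [1:d]
#5=d depends on [4:d]
sources: [0:a, 1:d, 3:f]
N(rest) = Σ N(rest − s) over sources s of rest; N(one piece) = 1:
  size 1 → [2]=1  [3]=1  [5]=1
  size 2 → [0,2]=1  [2,3]=2  [2,5]=2  [3,5]=2  [4,5]=1
  size 3 → [0,2,3]=3  [0,2,5]=3  [1,4,5]=1  [2,3,5]=6  [2,4,5]=3  [3,4,5]=3
  size 4 → [0,2,3,5]=12  [0,2,4,5]=6  [1,2,4,5]=4  [1,3,4,5]=4  [2,3,4,5]=12
  first=0(a) contributes 20
  first=1(d) contributes 30
  first=3(f) contributes 10
|[w]| = 60

60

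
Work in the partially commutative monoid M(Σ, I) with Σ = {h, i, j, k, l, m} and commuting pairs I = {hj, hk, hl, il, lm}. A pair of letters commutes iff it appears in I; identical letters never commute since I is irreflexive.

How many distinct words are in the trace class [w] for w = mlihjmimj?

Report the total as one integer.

7

drop 0:m onto floor
drop 1:l onto floor
drop 2:i onto {0:m}
drop 3:h onto {2:i}
drop 4:j onto {1:l, 2:i}
drop 5:m onto {3:h, 4:j}
drop 6:i onto {5:m}
drop 7:m onto {6:i}
drop 8:j onto {7:m}
ground layer = {0:m, 1:l}
drop-orders for the pieces not yet dropped (sum over which currently-grounded one goes next):
  1 to go: {8} 1
  2 to go: {7,8} 1
  3 to go: {6,7,8} 1
  4 to go: {5,6,7,8} 1
  5 to go: {3,5,6,7,8} 1  {4,5,6,7,8} 1
  6 to go: {1,4,5,6,7,8} 1  {3,4,5,6,7,8} 2
  7 to go: {1,3,4,5,6,7,8} 3  {2,3,4,5,6,7,8} 2
  if 0:m drops first: 5 orders
  if 1:l drops first: 2 orders
heap linearizations: 7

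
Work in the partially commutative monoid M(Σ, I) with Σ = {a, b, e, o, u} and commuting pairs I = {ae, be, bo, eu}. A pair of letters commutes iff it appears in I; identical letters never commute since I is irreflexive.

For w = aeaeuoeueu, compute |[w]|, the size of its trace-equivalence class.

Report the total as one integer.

piece 0:a — minimal
piece 1:e — minimal
piece 2:a rests on {0:a}
piece 3:e rests on {1:e}
piece 4:u rests on {2:a}
piece 5:o rests on {3:e, 4:u}
piece 6:e rests on {5:o}
piece 7:u rests on {5:o}
piece 8:e rests on {6:e}
piece 9:u rests on {7:u}
minimal pieces: {0:a, 1:e}
ways to finish when only these pieces remain (= sum over removing one remaining piece with nothing left below it):
  1 left: {8}→1  {9}→1
  2 left: {6,8}→1  {7,9}→1  {8,9}→2
  3 left: {6,8,9}→3  {7,8,9}→3
  4 left: {6,7,8,9}→6
  5 left: {5,6,7,8,9}→6
  6 left: {3,5,6,7,8,9}→6  {4,5,6,7,8,9}→6
  7 left: {1,3,5,6,7,8,9}→6  {2,4,5,6,7,8,9}→6  {3,4,5,6,7,8,9}→12
  8 left: {0,2,4,5,6,7,8,9}→6  {1,3,4,5,6,7,8,9}→18  {2,3,4,5,6,7,8,9}→18
  placing 0:a first → 36 extensions
  placing 1:e first → 24 extensions
total linear extensions = 60

60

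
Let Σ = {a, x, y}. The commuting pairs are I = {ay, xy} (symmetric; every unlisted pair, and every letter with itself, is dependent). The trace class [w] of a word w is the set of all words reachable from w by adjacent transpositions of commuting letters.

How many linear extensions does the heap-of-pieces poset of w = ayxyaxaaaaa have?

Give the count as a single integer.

0(a) covers ∅
1(y) covers ∅
2(x) covers 0:a
3(y) covers 1:y
4(a) covers 2:x
5(x) covers 4:a
6(a) covers 5:x
7(a) covers 6:a
8(a) covers 7:a
9(a) covers 8:a
10(a) covers 9:a
floor of heap: 0:a, 1:y
completions by unplaced set U, small U first (add the entries for U minus each lowest piece of U):
  |U|=1: {3}:1  {10}:1
  |U|=2: {1,3}:1  {3,10}:2  {9,10}:1
  |U|=3: {1,3,10}:3  {3,9,10}:3  {8,9,10}:1
  |U|=4: {1,3,9,10}:6  {3,8,9,10}:4  {7,8,9,10}:1
  |U|=5: {1,3,8,9,10}:10  {3,7,8,9,10}:5  {6,7,8,9,10}:1
  |U|=6: {1,3,7,8,9,10}:15  {3,6,7,8,9,10}:6  {5,6,7,8,9,10}:1
  |U|=7: {1,3,6,7,8,9,10}:21  {3,5,6,7,8,9,10}:7  {4,5,6,7,8,9,10}:1
  |U|=8: {1,3,5,6,7,8,9,10}:28  {2,4,5,6,7,8,9,10}:1  {3,4,5,6,7,8,9,10}:8
  |U|=9: {0,2,4,5,6,7,8,9,10}:1  {1,3,4,5,6,7,8,9,10}:36  {2,3,4,5,6,7,8,9,10}:9
  start at 0(a): 45
  start at 1(y): 10
sum over floor = 55

55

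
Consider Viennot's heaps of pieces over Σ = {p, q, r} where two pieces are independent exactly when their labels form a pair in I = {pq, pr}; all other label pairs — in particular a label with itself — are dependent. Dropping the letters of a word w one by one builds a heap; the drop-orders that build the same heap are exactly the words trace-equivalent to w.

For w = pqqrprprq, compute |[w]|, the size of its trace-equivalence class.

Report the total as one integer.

#0=p has no predecessor
#1=q has no predecessor
#2=q depends on [1:q]
#3=r depends on [2:q]
#4=p depends on [0:p]
#5=r depends on [3:r]
#6=p depends on [4:p]
#7=r depends on [5:r]
#8=q depends on [7:r]
sources: [0:p, 1:q]
N(rest) = Σ N(rest − s) over sources s of rest; N(one piece) = 1:
  size 1 → [6]=1  [8]=1
  size 2 → [4,6]=1  [6,8]=2  [7,8]=1
  size 3 → [0,4,6]=1  [4,6,8]=3  [5,7,8]=1  [6,7,8]=3
  size 4 → [0,4,6,8]=4  [3,5,7,8]=1  [4,6,7,8]=6  [5,6,7,8]=4
  size 5 → [0,4,6,7,8]=10  [2,3,5,7,8]=1  [3,5,6,7,8]=5  [4,5,6,7,8]=10
  size 6 → [0,4,5,6,7,8]=20  [1,2,3,5,7,8]=1  [2,3,5,6,7,8]=6  [3,4,5,6,7,8]=15
  size 7 → [0,3,4,5,6,7,8]=35  [1,2,3,5,6,7,8]=7  [2,3,4,5,6,7,8]=21
  first=0(p) contributes 28
  first=1(q) contributes 56
|[w]| = 84

84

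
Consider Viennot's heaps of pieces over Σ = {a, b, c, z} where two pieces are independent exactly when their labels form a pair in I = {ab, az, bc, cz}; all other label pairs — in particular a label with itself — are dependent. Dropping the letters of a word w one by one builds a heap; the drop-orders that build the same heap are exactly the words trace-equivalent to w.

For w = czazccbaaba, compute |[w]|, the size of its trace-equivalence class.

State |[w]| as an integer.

#0=c has no predecessor
#1=z has no predecessor
#2=a depends on [0:c]
#3=z depends on [1:z]
#4=c depends on [2:a]
#5=c depends on [4:c]
#6=b depends on [3:z]
#7=a depends on [5:c]
#8=a depends on [7:a]
#9=b depends on [6:b]
#10=a depends on [8:a]
sources: [0:c, 1:z]
N(rest) = Σ N(rest − s) over sources s of rest; N(one piece) = 1:
  size 1 → [9]=1  [10]=1
  size 2 → [6,9]=1  [8,10]=1  [9,10]=2
  size 3 → [3,6,9]=1  [6,9,10]=3  [7,8,10]=1  [8,9,10]=3
  size 4 → [1,3,6,9]=1  [3,6,9,10]=4  [5,7,8,10]=1  [6,8,9,10]=6  [7,8,9,10]=4
  size 5 → [1,3,6,9,10]=5  [3,6,8,9,10]=10  [4,5,7,8,10]=1  [5,7,8,9,10]=5  [6,7,8,9,10]=10
  size 6 → [1,3,6,8,9,10]=15  [2,4,5,7,8,10]=1  [3,6,7,8,9,10]=20  [4,5,7,8,9,10]=6  [5,6,7,8,9,10]=15
  size 7 → [0,2,4,5,7,8,10]=1  [1,3,6,7,8,9,10]=35  [2,4,5,7,8,9,10]=7  [3,5,6,7,8,9,10]=35  [4,5,6,7,8,9,10]=21
  size 8 → [0,2,4,5,7,8,9,10]=8  [1,3,5,6,7,8,9,10]=70  [2,4,5,6,7,8,9,10]=28  [3,4,5,6,7,8,9,10]=56
  size 9 → [0,2,4,5,6,7,8,9,10]=36  [1,3,4,5,6,7,8,9,10]=126  [2,3,4,5,6,7,8,9,10]=84
  first=0(c) contributes 210
  first=1(z) contributes 120
|[w]| = 330

330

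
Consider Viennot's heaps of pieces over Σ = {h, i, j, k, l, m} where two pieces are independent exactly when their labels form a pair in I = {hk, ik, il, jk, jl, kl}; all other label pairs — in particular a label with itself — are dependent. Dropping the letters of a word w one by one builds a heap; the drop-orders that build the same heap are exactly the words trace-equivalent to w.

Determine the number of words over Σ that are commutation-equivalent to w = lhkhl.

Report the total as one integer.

0(l) covers ∅
1(h) covers 0:l
2(k) covers ∅
3(h) covers 1:h
4(l) covers 3:h
floor of heap: 0:l, 2:k
completions by unplaced set U, small U first (add the entries for U minus each lowest piece of U):
  |U|=1: {2}:1  {4}:1
  |U|=2: {2,4}:2  {3,4}:1
  |U|=3: {1,3,4}:1  {2,3,4}:3
  start at 0(l): 4
  start at 2(k): 1
sum over floor = 5

5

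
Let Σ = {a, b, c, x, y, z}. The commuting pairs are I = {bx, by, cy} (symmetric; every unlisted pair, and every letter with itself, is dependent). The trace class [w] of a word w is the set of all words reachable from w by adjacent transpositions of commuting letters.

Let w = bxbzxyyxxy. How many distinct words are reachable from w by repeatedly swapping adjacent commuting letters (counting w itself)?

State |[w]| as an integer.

3

#0=b has no predecessor
#1=x has no predecessor
#2=b depends on [0:b]
#3=z depends on [1:x, 2:b]
#4=x depends on [3:z]
#5=y depends on [4:x]
#6=y depends on [5:y]
#7=x depends on [6:y]
#8=x depends on [7:x]
#9=y depends on [8:x]
sources: [0:b, 1:x]
N(rest) = Σ N(rest − s) over sources s of rest; N(one piece) = 1:
  size 1 → [9]=1
  size 2 → [8,9]=1
  size 3 → [7,8,9]=1
  size 4 → [6,7,8,9]=1
  size 5 → [5,6,7,8,9]=1
  size 6 → [4,5,6,7,8,9]=1
  size 7 → [3,4,5,6,7,8,9]=1
  size 8 → [1,3,4,5,6,7,8,9]=1  [2,3,4,5,6,7,8,9]=1
  first=0(b) contributes 2
  first=1(x) contributes 1
|[w]| = 3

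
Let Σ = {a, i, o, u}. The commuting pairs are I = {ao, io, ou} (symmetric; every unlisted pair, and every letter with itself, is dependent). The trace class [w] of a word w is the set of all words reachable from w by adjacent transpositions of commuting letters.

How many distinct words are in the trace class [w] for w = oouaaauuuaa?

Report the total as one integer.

55

0(o) covers ∅
1(o) covers 0:o
2(u) covers ∅
3(a) covers 2:u
4(a) covers 3:a
5(a) covers 4:a
6(u) covers 5:a
7(u) covers 6:u
8(u) covers 7:u
9(a) covers 8:u
10(a) covers 9:a
floor of heap: 0:o, 2:u
completions by unplaced set U, small U first (add the entries for U minus each lowest piece of U):
  |U|=1: {1}:1  {10}:1
  |U|=2: {0,1}:1  {1,10}:2  {9,10}:1
  |U|=3: {0,1,10}:3  {1,9,10}:3  {8,9,10}:1
  |U|=4: {0,1,9,10}:6  {1,8,9,10}:4  {7,8,9,10}:1
  |U|=5: {0,1,8,9,10}:10  {1,7,8,9,10}:5  {6,7,8,9,10}:1
  |U|=6: {0,1,7,8,9,10}:15  {1,6,7,8,9,10}:6  {5,6,7,8,9,10}:1
  |U|=7: {0,1,6,7,8,9,10}:21  {1,5,6,7,8,9,10}:7  {4,5,6,7,8,9,10}:1
  |U|=8: {0,1,5,6,7,8,9,10}:28  {1,4,5,6,7,8,9,10}:8  {3,4,5,6,7,8,9,10}:1
  |U|=9: {0,1,4,5,6,7,8,9,10}:36  {1,3,4,5,6,7,8,9,10}:9  {2,3,4,5,6,7,8,9,10}:1
  start at 0(o): 10
  start at 2(u): 45
sum over floor = 55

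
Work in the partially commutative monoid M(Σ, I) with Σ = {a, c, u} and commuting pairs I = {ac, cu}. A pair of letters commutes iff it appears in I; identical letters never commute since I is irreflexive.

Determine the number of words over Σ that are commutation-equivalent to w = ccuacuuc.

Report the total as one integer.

70

#0=c has no predecessor
#1=c depends on [0:c]
#2=u has no predecessor
#3=a depends on [2:u]
#4=c depends on [1:c]
#5=u depends on [3:a]
#6=u depends on [5:u]
#7=c depends on [4:c]
sources: [0:c, 2:u]
N(rest) = Σ N(rest − s) over sources s of rest; N(one piece) = 1:
  size 1 → [6]=1  [7]=1
  size 2 → [4,7]=1  [5,6]=1  [6,7]=2
  size 3 → [1,4,7]=1  [3,5,6]=1  [4,6,7]=3  [5,6,7]=3
  size 4 → [0,1,4,7]=1  [1,4,6,7]=4  [2,3,5,6]=1  [3,5,6,7]=4  [4,5,6,7]=6
  size 5 → [0,1,4,6,7]=5  [1,4,5,6,7]=10  [2,3,5,6,7]=5  [3,4,5,6,7]=10
  size 6 → [0,1,4,5,6,7]=15  [1,3,4,5,6,7]=20  [2,3,4,5,6,7]=15
  first=0(c) contributes 35
  first=2(u) contributes 35
|[w]| = 70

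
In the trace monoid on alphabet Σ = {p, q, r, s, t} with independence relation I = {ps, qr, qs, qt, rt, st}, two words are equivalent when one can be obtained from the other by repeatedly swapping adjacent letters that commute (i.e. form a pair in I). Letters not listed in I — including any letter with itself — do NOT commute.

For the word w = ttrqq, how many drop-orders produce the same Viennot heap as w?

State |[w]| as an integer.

30

drop 0:t onto floor
drop 1:t onto {0:t}
drop 2:r onto floor
drop 3:q onto floor
drop 4:q onto {3:q}
ground layer = {0:t, 2:r, 3:q}
drop-orders for the pieces not yet dropped (sum over which currently-grounded one goes next):
  1 to go: {1} 1  {2} 1  {4} 1
  2 to go: {0,1} 1  {1,2} 2  {1,4} 2  {2,4} 2  {3,4} 1
  3 to go: {0,1,2} 3  {0,1,4} 3  {1,2,4} 6  {1,3,4} 3  {2,3,4} 3
  if 0:t drops first: 12 orders
  if 2:r drops first: 6 orders
  if 3:q drops first: 12 orders
heap linearizations: 30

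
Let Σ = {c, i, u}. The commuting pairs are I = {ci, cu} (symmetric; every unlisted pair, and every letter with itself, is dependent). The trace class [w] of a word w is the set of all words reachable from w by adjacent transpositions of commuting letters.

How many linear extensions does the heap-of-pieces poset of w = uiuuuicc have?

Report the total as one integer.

28

0(u) covers ∅
1(i) covers 0:u
2(u) covers 1:i
3(u) covers 2:u
4(u) covers 3:u
5(i) covers 4:u
6(c) covers ∅
7(c) covers 6:c
floor of heap: 0:u, 6:c
completions by unplaced set U, small U first (add the entries for U minus each lowest piece of U):
  |U|=1: {5}:1  {7}:1
  |U|=2: {4,5}:1  {5,7}:2  {6,7}:1
  |U|=3: {3,4,5}:1  {4,5,7}:3  {5,6,7}:3
  |U|=4: {2,3,4,5}:1  {3,4,5,7}:4  {4,5,6,7}:6
  |U|=5: {1,2,3,4,5}:1  {2,3,4,5,7}:5  {3,4,5,6,7}:10
  |U|=6: {0,1,2,3,4,5}:1  {1,2,3,4,5,7}:6  {2,3,4,5,6,7}:15
  start at 0(u): 21
  start at 6(c): 7
sum over floor = 28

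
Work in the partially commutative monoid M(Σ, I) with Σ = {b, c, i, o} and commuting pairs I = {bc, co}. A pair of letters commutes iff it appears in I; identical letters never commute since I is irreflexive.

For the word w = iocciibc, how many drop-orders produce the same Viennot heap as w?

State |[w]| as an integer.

piece 0:i — minimal
piece 1:o rests on {0:i}
piece 2:c rests on {0:i}
piece 3:c rests on {2:c}
piece 4:i rests on {1:o, 3:c}
piece 5:i rests on {4:i}
piece 6:b rests on {5:i}
piece 7:c rests on {5:i}
minimal pieces: {0:i}
ways to finish when only these pieces remain (= sum over removing one remaining piece with nothing left below it):
  1 left: {6}→1  {7}→1
  2 left: {6,7}→2
  3 left: {5,6,7}→2
  4 left: {4,5,6,7}→2
  5 left: {1,4,5,6,7}→2  {3,4,5,6,7}→2
  6 left: {1,3,4,5,6,7}→4  {2,3,4,5,6,7}→2
  placing 0:i first → 6 extensions

6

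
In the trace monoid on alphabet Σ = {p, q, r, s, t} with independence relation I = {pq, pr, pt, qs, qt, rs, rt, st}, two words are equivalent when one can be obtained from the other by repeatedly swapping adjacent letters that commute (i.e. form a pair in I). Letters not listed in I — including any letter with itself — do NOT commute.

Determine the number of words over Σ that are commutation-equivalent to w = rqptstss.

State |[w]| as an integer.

#0=r has no predecessor
#1=q depends on [0:r]
#2=p has no predecessor
#3=t has no predecessor
#4=s depends on [2:p]
#5=t depends on [3:t]
#6=s depends on [4:s]
#7=s depends on [6:s]
sources: [0:r, 2:p, 3:t]
N(rest) = Σ N(rest − s) over sources s of rest; N(one piece) = 1:
  size 1 → [1]=1  [5]=1  [7]=1
  size 2 → [0,1]=1  [1,5]=2  [1,7]=2  [3,5]=1  [5,7]=2  [6,7]=1
  size 3 → [0,1,5]=3  [0,1,7]=3  [1,3,5]=3  [1,5,7]=6  [1,6,7]=3  [3,5,7]=3  [4,6,7]=1  [5,6,7]=3
  size 4 → [0,1,3,5]=6  [0,1,5,7]=12  [0,1,6,7]=6  [1,3,5,7]=12  [1,4,6,7]=4  [1,5,6,7]=12  [2,4,6,7]=1  [3,5,6,7]=6  [4,5,6,7]=4
  size 5 → [0,1,3,5,7]=30  [0,1,4,6,7]=10  [0,1,5,6,7]=30  [1,2,4,6,7]=5  [1,3,5,6,7]=30  [1,4,5,6,7]=20  [2,4,5,6,7]=5  [3,4,5,6,7]=10
  size 6 → [0,1,2,4,6,7]=15  [0,1,3,5,6,7]=90  [0,1,4,5,6,7]=60  [1,2,4,5,6,7]=30  [1,3,4,5,6,7]=60  [2,3,4,5,6,7]=15
  first=0(r) contributes 105
  first=2(p) contributes 210
  first=3(t) contributes 105
|[w]| = 420

420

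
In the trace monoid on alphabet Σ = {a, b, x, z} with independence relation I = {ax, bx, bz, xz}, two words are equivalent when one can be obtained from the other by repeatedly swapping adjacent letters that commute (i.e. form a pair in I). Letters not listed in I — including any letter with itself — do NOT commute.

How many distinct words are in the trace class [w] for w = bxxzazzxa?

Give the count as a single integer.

168

drop 0:b onto floor
drop 1:x onto floor
drop 2:x onto {1:x}
drop 3:z onto floor
drop 4:a onto {0:b, 3:z}
drop 5:z onto {4:a}
drop 6:z onto {5:z}
drop 7:x onto {2:x}
drop 8:a onto {6:z}
ground layer = {0:b, 1:x, 3:z}
drop-orders for the pieces not yet dropped (sum over which currently-grounded one goes next):
  1 to go: {7} 1  {8} 1
  2 to go: {2,7} 1  {6,8} 1  {7,8} 2
  3 to go: {1,2,7} 1  {2,7,8} 3  {5,6,8} 1  {6,7,8} 3
  4 to go: {1,2,7,8} 4  {2,6,7,8} 6  {4,5,6,8} 1  {5,6,7,8} 4
  5 to go: {0,4,5,6,8} 1  {1,2,6,7,8} 10  {2,5,6,7,8} 10  {3,4,5,6,8} 1  {4,5,6,7,8} 5
  6 to go: {0,3,4,5,6,8} 2  {0,4,5,6,7,8} 6  {1,2,5,6,7,8} 20  {2,4,5,6,7,8} 15  {3,4,5,6,7,8} 6
  7 to go: {0,2,4,5,6,7,8} 21  {0,3,4,5,6,7,8} 14  {1,2,4,5,6,7,8} 35  {2,3,4,5,6,7,8} 21
  if 0:b drops first: 56 orders
  if 1:x drops first: 56 orders
  if 3:z drops first: 56 orders
heap linearizations: 168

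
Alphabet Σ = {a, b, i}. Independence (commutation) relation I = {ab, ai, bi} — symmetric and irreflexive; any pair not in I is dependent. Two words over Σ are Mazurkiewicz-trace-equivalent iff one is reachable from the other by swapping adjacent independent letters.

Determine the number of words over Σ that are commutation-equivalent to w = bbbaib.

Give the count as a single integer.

30

#0=b has no predecessor
#1=b depends on [0:b]
#2=b depends on [1:b]
#3=a has no predecessor
#4=i has no predecessor
#5=b depends on [2:b]
sources: [0:b, 3:a, 4:i]
N(rest) = Σ N(rest − s) over sources s of rest; N(one piece) = 1:
  size 1 → [3]=1  [4]=1  [5]=1
  size 2 → [2,5]=1  [3,4]=2  [3,5]=2  [4,5]=2
  size 3 → [1,2,5]=1  [2,3,5]=3  [2,4,5]=3  [3,4,5]=6
  size 4 → [0,1,2,5]=1  [1,2,3,5]=4  [1,2,4,5]=4  [2,3,4,5]=12
  first=0(b) contributes 20
  first=3(a) contributes 5
  first=4(i) contributes 5
|[w]| = 30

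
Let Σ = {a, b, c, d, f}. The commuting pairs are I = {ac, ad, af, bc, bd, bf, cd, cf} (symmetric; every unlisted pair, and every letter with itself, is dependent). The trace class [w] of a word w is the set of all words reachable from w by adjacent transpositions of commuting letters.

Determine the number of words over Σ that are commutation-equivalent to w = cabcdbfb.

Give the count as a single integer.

420

#0=c has no predecessor
#1=a has no predecessor
#2=b depends on [1:a]
#3=c depends on [0:c]
#4=d has no predecessor
#5=b depends on [2:b]
#6=f depends on [4:d]
#7=b depends on [5:b]
sources: [0:c, 1:a, 4:d]
N(rest) = Σ N(rest − s) over sources s of rest; N(one piece) = 1:
  size 1 → [3]=1  [6]=1  [7]=1
  size 2 → [0,3]=1  [3,6]=2  [3,7]=2  [4,6]=1  [5,7]=1  [6,7]=2
  size 3 → [0,3,6]=3  [0,3,7]=3  [2,5,7]=1  [3,4,6]=3  [3,5,7]=3  [3,6,7]=6  [4,6,7]=3  [5,6,7]=3
  size 4 → [0,3,4,6]=6  [0,3,5,7]=6  [0,3,6,7]=12  [1,2,5,7]=1  [2,3,5,7]=4  [2,5,6,7]=4  [3,4,6,7]=12  [3,5,6,7]=12  [4,5,6,7]=6
  size 5 → [0,2,3,5,7]=10  [0,3,4,6,7]=30  [0,3,5,6,7]=30  [1,2,3,5,7]=5  [1,2,5,6,7]=5  [2,3,5,6,7]=20  [2,4,5,6,7]=10  [3,4,5,6,7]=30
  size 6 → [0,1,2,3,5,7]=15  [0,2,3,5,6,7]=60  [0,3,4,5,6,7]=90  [1,2,3,5,6,7]=30  [1,2,4,5,6,7]=15  [2,3,4,5,6,7]=60
  first=0(c) contributes 105
  first=1(a) contributes 210
  first=4(d) contributes 105
|[w]| = 420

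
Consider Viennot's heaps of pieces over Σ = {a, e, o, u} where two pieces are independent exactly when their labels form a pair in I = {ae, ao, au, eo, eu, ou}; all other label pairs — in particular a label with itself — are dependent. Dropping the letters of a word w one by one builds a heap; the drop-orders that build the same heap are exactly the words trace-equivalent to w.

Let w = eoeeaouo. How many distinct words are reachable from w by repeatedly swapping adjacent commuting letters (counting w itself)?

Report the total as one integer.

piece 0:e — minimal
piece 1:o — minimal
piece 2:e rests on {0:e}
piece 3:e rests on {2:e}
piece 4:a — minimal
piece 5:o rests on {1:o}
piece 6:u — minimal
piece 7:o rests on {5:o}
minimal pieces: {0:e, 1:o, 4:a, 6:u}
ways to finish when only these pieces remain (= sum over removing one remaining piece with nothing left below it):
  1 left: {3}→1  {4}→1  {6}→1  {7}→1
  2 left: {2,3}→1  {3,4}→2  {3,6}→2  {3,7}→2  {4,6}→2  {4,7}→2  {5,7}→1  {6,7}→2
  3 left: {0,2,3}→1  {1,5,7}→1  {2,3,4}→3  {2,3,6}→3  {2,3,7}→3  {3,4,6}→6  {3,4,7}→6  {3,5,7}→3  {3,6,7}→6  {4,5,7}→3  {4,6,7}→6  {5,6,7}→3
  4 left: {0,2,3,4}→4  {0,2,3,6}→4  {0,2,3,7}→4  {1,3,5,7}→4  {1,4,5,7}→4  {1,5,6,7}→4  {2,3,4,6}→12  {2,3,4,7}→12  {2,3,5,7}→6  {2,3,6,7}→12  {3,4,5,7}→12  {3,4,6,7}→24  {3,5,6,7}→12  {4,5,6,7}→12
  5 left: {0,2,3,4,6}→20  {0,2,3,4,7}→20  {0,2,3,5,7}→10  {0,2,3,6,7}→20  {1,2,3,5,7}→10  {1,3,4,5,7}→20  {1,3,5,6,7}→20  {1,4,5,6,7}→20  {2,3,4,5,7}→30  {2,3,4,6,7}→60  {2,3,5,6,7}→30  {3,4,5,6,7}→60
  6 left: {0,1,2,3,5,7}→20  {0,2,3,4,5,7}→60  {0,2,3,4,6,7}→120  {0,2,3,5,6,7}→60  {1,2,3,4,5,7}→60  {1,2,3,5,6,7}→60  {1,3,4,5,6,7}→120  {2,3,4,5,6,7}→180
  placing 0:e first → 420 extensions
  placing 1:o first → 420 extensions
  placing 4:a first → 140 extensions
  placing 6:u first → 140 extensions
total linear extensions = 1120

1120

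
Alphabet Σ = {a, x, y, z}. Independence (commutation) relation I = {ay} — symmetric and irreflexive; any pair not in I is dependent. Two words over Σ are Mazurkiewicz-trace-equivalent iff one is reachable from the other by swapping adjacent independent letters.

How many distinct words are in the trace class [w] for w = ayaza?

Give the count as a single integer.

0(a) covers ∅
1(y) covers ∅
2(a) covers 0:a
3(z) covers 1:y, 2:a
4(a) covers 3:z
floor of heap: 0:a, 1:y
completions by unplaced set U, small U first (add the entries for U minus each lowest piece of U):
  |U|=1: {4}:1
  |U|=2: {3,4}:1
  |U|=3: {1,3,4}:1  {2,3,4}:1
  start at 0(a): 2
  start at 1(y): 1
sum over floor = 3

3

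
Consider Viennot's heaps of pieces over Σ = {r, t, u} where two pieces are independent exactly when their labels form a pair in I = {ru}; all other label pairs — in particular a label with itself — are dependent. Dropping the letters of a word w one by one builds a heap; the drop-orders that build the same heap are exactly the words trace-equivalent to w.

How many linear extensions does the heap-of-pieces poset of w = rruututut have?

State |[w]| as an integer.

6

piece 0:r — minimal
piece 1:r rests on {0:r}
piece 2:u — minimal
piece 3:u rests on {2:u}
piece 4:t rests on {1:r, 3:u}
piece 5:u rests on {4:t}
piece 6:t rests on {5:u}
piece 7:u rests on {6:t}
piece 8:t rests on {7:u}
minimal pieces: {0:r, 2:u}
ways to finish when only these pieces remain (= sum over removing one remaining piece with nothing left below it):
  1 left: {8}→1
  2 left: {7,8}→1
  3 left: {6,7,8}→1
  4 left: {5,6,7,8}→1
  5 left: {4,5,6,7,8}→1
  6 left: {1,4,5,6,7,8}→1  {3,4,5,6,7,8}→1
  7 left: {0,1,4,5,6,7,8}→1  {1,3,4,5,6,7,8}→2  {2,3,4,5,6,7,8}→1
  placing 0:r first → 3 extensions
  placing 2:u first → 3 extensions
total linear extensions = 6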